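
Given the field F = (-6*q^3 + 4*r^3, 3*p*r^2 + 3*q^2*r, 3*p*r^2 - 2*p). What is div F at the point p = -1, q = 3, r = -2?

∂F₁/∂p = 0
∂F₂/∂q = 6*q*r
∂F₃/∂r = 6*p*r
∇·F = 6*p*r + 6*q*r
At (-1, 3, -2): -24.

-24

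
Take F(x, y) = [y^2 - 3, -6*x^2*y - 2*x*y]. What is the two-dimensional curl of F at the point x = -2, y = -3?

∂F₂/∂x = -12*x*y - 2*y
∂F₁/∂y = 2*y
Scalar curl = -12*x*y - 4*y
At (-2, -3): -60.

-60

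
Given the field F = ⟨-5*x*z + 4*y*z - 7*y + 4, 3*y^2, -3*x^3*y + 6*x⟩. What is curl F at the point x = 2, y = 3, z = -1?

(-24, 104, 11)

(∇×F)₁ = ∂F₃/∂y − ∂F₂/∂z = -3*x^3
(∇×F)₂ = ∂F₁/∂z − ∂F₃/∂x = 9*x^2*y - 5*x + 4*y - 6
(∇×F)₃ = ∂F₂/∂x − ∂F₁/∂y = -4*z + 7
∇×F = (-3*x^3, 9*x^2*y - 5*x + 4*y - 6, -4*z + 7)
At (2, 3, -1): (-24, 104, 11).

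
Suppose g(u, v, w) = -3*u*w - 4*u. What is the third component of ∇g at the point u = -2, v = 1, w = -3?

6

(∇g)_3 = ∂g/∂w = -3*u
At (-2, 1, -3): 6.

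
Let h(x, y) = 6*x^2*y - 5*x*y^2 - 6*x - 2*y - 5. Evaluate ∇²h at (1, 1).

2

∂²h/∂x² = 12*y
∂²h/∂y² = -10*x
∇²h = -10*x + 12*y
At (1, 1): 2.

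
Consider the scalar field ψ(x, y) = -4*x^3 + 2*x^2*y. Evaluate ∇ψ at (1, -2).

∂ψ/∂x = -12*x^2 + 4*x*y
∂ψ/∂y = 2*x^2
∇ψ = (-12*x^2 + 4*x*y, 2*x^2)
At (1, -2): (-20, 2).

(-20, 2)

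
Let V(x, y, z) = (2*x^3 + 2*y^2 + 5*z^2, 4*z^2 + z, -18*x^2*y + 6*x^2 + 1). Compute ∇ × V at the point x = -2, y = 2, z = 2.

(∇×V)₁ = ∂V₃/∂y − ∂V₂/∂z = -18*x^2 - 8*z - 1
(∇×V)₂ = ∂V₁/∂z − ∂V₃/∂x = 36*x*y - 12*x + 10*z
(∇×V)₃ = ∂V₂/∂x − ∂V₁/∂y = -4*y
∇×V = (-18*x^2 - 8*z - 1, 36*x*y - 12*x + 10*z, -4*y)
At (-2, 2, 2): (-89, -100, -8).

(-89, -100, -8)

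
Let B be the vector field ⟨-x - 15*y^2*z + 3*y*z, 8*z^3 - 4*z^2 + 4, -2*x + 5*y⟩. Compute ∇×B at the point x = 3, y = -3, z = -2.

(-107, -142, 186)

(∇×B)₁ = ∂B₃/∂y − ∂B₂/∂z = -24*z^2 + 8*z + 5
(∇×B)₂ = ∂B₁/∂z − ∂B₃/∂x = -15*y^2 + 3*y + 2
(∇×B)₃ = ∂B₂/∂x − ∂B₁/∂y = 30*y*z - 3*z
∇×B = (-24*z^2 + 8*z + 5, -15*y^2 + 3*y + 2, 30*y*z - 3*z)
At (3, -3, -2): (-107, -142, 186).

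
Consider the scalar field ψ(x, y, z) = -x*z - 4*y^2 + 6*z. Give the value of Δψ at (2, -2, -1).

∂²ψ/∂x² = 0
∂²ψ/∂y² = -8
∂²ψ/∂z² = 0
∇²ψ = -8
At (2, -2, -1): -8.

-8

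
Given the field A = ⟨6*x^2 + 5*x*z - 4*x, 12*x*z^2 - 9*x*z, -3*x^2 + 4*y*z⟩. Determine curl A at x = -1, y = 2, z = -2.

(-65, -11, 66)

(∇×A)₁ = ∂A₃/∂y − ∂A₂/∂z = -24*x*z + 9*x + 4*z
(∇×A)₂ = ∂A₁/∂z − ∂A₃/∂x = 11*x
(∇×A)₃ = ∂A₂/∂x − ∂A₁/∂y = 12*z^2 - 9*z
∇×A = (-24*x*z + 9*x + 4*z, 11*x, 12*z^2 - 9*z)
At (-1, 2, -2): (-65, -11, 66).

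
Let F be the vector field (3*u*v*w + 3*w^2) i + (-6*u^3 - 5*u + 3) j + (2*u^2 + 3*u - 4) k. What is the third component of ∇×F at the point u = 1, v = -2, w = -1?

(∇×F)_3 = ∂F₂/∂u − ∂F₁/∂v
= -18*u^2 - 5 − (3*u*w)
= -18*u^2 - 3*u*w - 5
At (1, -2, -1): -20.

-20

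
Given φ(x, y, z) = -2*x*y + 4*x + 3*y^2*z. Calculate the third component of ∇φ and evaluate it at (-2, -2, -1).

12

(∇φ)_3 = ∂φ/∂z = 3*y^2
At (-2, -2, -1): 12.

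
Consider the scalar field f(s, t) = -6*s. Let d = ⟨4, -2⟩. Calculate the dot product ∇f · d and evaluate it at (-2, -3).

∂f/∂s = -6
∂f/∂t = 0
∇f at (-2, -3) = (-6, 0)
∇f · d = (-6)(4) + (0)(-2) = -24

-24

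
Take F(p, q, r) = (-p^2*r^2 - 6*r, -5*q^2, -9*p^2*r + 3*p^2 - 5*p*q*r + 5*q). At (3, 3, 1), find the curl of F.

(∇×F)₁ = ∂F₃/∂q − ∂F₂/∂r = -5*p*r + 5
(∇×F)₂ = ∂F₁/∂r − ∂F₃/∂p = -2*p^2*r + 18*p*r - 6*p + 5*q*r - 6
(∇×F)₃ = ∂F₂/∂p − ∂F₁/∂q = 0
∇×F = (-5*p*r + 5, -2*p^2*r + 18*p*r - 6*p + 5*q*r - 6, 0)
At (3, 3, 1): (-10, 27, 0).

(-10, 27, 0)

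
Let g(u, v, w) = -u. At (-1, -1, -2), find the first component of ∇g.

-1

(∇g)_1 = ∂g/∂u = -1
At (-1, -1, -2): -1.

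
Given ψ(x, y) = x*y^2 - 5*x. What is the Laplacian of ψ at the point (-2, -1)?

∂²ψ/∂x² = 0
∂²ψ/∂y² = 2*x
∇²ψ = 2*x
At (-2, -1): -4.

-4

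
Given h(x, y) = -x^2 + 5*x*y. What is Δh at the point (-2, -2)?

-2

∂²h/∂x² = -2
∂²h/∂y² = 0
∇²h = -2
At (-2, -2): -2.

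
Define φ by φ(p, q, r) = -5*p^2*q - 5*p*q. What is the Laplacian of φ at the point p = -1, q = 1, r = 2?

∂²φ/∂p² = -10*q
∂²φ/∂q² = 0
∂²φ/∂r² = 0
∇²φ = -10*q
At (-1, 1, 2): -10.

-10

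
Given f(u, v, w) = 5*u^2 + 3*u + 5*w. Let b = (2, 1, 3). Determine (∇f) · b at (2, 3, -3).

∂f/∂u = 10*u + 3
∂f/∂v = 0
∂f/∂w = 5
∇f at (2, 3, -3) = (23, 0, 5)
∇f · b = (23)(2) + (0)(1) + (5)(3) = 61

61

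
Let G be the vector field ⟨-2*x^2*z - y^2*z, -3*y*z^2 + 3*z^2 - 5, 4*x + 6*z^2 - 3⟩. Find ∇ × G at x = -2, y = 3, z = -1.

(∇×G)₁ = ∂G₃/∂y − ∂G₂/∂z = 6*y*z - 6*z
(∇×G)₂ = ∂G₁/∂z − ∂G₃/∂x = -2*x^2 - y^2 - 4
(∇×G)₃ = ∂G₂/∂x − ∂G₁/∂y = 2*y*z
∇×G = (6*y*z - 6*z, -2*x^2 - y^2 - 4, 2*y*z)
At (-2, 3, -1): (-12, -21, -6).

(-12, -21, -6)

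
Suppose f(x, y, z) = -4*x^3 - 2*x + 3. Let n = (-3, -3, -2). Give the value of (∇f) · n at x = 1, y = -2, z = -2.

42

∂f/∂x = -12*x^2 - 2
∂f/∂y = 0
∂f/∂z = 0
∇f at (1, -2, -2) = (-14, 0, 0)
∇f · n = (-14)(-3) + (0)(-3) + (0)(-2) = 42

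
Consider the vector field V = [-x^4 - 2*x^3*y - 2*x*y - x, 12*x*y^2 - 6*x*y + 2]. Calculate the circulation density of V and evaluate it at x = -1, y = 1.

2

∂V₂/∂x = 12*y^2 - 6*y
∂V₁/∂y = -2*x^3 - 2*x
Scalar curl = 2*x^3 + 2*x + 12*y^2 - 6*y
At (-1, 1): 2.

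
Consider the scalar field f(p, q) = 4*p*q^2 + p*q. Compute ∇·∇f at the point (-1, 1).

∂²f/∂p² = 0
∂²f/∂q² = 8*p
∇²f = 8*p
At (-1, 1): -8.

-8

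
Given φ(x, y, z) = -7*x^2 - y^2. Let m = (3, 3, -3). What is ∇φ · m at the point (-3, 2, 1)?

114

∂φ/∂x = -14*x
∂φ/∂y = -2*y
∂φ/∂z = 0
∇φ at (-3, 2, 1) = (42, -4, 0)
∇φ · m = (42)(3) + (-4)(3) + (0)(-3) = 114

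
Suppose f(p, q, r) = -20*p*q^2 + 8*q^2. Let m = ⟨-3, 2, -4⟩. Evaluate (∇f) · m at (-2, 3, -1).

1116

∂f/∂p = -20*q^2
∂f/∂q = -40*p*q + 16*q
∂f/∂r = 0
∇f at (-2, 3, -1) = (-180, 288, 0)
∇f · m = (-180)(-3) + (288)(2) + (0)(-4) = 1116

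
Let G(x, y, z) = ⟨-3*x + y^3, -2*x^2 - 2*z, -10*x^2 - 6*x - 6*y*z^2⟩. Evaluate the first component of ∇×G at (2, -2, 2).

-22

(∇×G)_1 = ∂G₃/∂y − ∂G₂/∂z
= -6*z^2 − (-2)
= -6*z^2 + 2
At (2, -2, 2): -22.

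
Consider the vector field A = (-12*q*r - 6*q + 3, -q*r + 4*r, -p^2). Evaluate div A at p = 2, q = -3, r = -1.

1

∂A₁/∂p = 0
∂A₂/∂q = -r
∂A₃/∂r = 0
∇·A = -r
At (2, -3, -1): 1.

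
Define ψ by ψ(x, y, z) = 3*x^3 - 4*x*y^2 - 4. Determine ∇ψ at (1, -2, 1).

∂ψ/∂x = 9*x^2 - 4*y^2
∂ψ/∂y = -8*x*y
∂ψ/∂z = 0
∇ψ = (9*x^2 - 4*y^2, -8*x*y, 0)
At (1, -2, 1): (-7, 16, 0).

(-7, 16, 0)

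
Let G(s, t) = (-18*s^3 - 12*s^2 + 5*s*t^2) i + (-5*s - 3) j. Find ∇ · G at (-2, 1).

∂G₁/∂s = -54*s^2 - 24*s + 5*t^2
∂G₂/∂t = 0
∇·G = -54*s^2 - 24*s + 5*t^2
At (-2, 1): -163.

-163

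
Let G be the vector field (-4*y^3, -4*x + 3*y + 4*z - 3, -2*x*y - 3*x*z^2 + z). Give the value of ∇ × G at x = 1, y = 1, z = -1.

(-6, 5, 8)

(∇×G)₁ = ∂G₃/∂y − ∂G₂/∂z = -2*x - 4
(∇×G)₂ = ∂G₁/∂z − ∂G₃/∂x = 2*y + 3*z^2
(∇×G)₃ = ∂G₂/∂x − ∂G₁/∂y = 12*y^2 - 4
∇×G = (-2*x - 4, 2*y + 3*z^2, 12*y^2 - 4)
At (1, 1, -1): (-6, 5, 8).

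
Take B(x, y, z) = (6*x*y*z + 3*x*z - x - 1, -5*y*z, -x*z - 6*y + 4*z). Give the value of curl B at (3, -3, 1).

(-21, -44, -18)

(∇×B)₁ = ∂B₃/∂y − ∂B₂/∂z = 5*y - 6
(∇×B)₂ = ∂B₁/∂z − ∂B₃/∂x = 6*x*y + 3*x + z
(∇×B)₃ = ∂B₂/∂x − ∂B₁/∂y = -6*x*z
∇×B = (5*y - 6, 6*x*y + 3*x + z, -6*x*z)
At (3, -3, 1): (-21, -44, -18).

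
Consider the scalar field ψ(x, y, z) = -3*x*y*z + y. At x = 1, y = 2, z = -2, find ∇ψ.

(12, 7, -6)

∂ψ/∂x = -3*y*z
∂ψ/∂y = -3*x*z + 1
∂ψ/∂z = -3*x*y
∇ψ = (-3*y*z, -3*x*z + 1, -3*x*y)
At (1, 2, -2): (12, 7, -6).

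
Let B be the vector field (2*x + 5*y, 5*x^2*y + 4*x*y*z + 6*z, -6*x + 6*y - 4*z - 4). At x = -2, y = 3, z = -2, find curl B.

(24, 6, -89)

(∇×B)₁ = ∂B₃/∂y − ∂B₂/∂z = -4*x*y
(∇×B)₂ = ∂B₁/∂z − ∂B₃/∂x = 6
(∇×B)₃ = ∂B₂/∂x − ∂B₁/∂y = 10*x*y + 4*y*z - 5
∇×B = (-4*x*y, 6, 10*x*y + 4*y*z - 5)
At (-2, 3, -2): (24, 6, -89).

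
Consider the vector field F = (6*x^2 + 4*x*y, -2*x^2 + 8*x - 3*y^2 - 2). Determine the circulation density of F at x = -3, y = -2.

32

∂F₂/∂x = -4*x + 8
∂F₁/∂y = 4*x
Scalar curl = -8*x + 8
At (-3, -2): 32.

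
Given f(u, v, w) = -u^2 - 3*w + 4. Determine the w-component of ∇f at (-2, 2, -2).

(∇f)_3 = ∂f/∂w = -3
At (-2, 2, -2): -3.

-3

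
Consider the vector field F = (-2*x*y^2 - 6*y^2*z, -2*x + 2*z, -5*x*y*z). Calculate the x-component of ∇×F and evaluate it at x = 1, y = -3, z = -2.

(∇×F)_1 = ∂F₃/∂y − ∂F₂/∂z
= -5*x*z − (2)
= -5*x*z - 2
At (1, -3, -2): 8.

8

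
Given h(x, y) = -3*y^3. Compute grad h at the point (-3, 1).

(0, -9)

∂h/∂x = 0
∂h/∂y = -9*y^2
∇h = (0, -9*y^2)
At (-3, 1): (0, -9).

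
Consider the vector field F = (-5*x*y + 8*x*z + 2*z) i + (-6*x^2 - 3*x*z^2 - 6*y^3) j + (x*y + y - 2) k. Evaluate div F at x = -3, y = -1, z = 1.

-5

∂F₁/∂x = -5*y + 8*z
∂F₂/∂y = -18*y^2
∂F₃/∂z = 0
∇·F = -18*y^2 - 5*y + 8*z
At (-3, -1, 1): -5.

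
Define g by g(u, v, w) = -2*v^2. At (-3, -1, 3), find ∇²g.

-4

∂²g/∂u² = 0
∂²g/∂v² = -4
∂²g/∂w² = 0
∇²g = -4
At (-3, -1, 3): -4.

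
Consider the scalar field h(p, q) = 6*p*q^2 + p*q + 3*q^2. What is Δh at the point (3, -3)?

42

∂²h/∂p² = 0
∂²h/∂q² = 6*(2*p + 1)
∇²h = 12*p + 6
At (3, -3): 42.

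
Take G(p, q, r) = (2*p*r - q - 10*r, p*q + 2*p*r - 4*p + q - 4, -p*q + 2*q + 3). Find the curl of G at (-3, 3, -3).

(11, -13, -6)

(∇×G)₁ = ∂G₃/∂q − ∂G₂/∂r = -3*p + 2
(∇×G)₂ = ∂G₁/∂r − ∂G₃/∂p = 2*p + q - 10
(∇×G)₃ = ∂G₂/∂p − ∂G₁/∂q = q + 2*r - 3
∇×G = (-3*p + 2, 2*p + q - 10, q + 2*r - 3)
At (-3, 3, -3): (11, -13, -6).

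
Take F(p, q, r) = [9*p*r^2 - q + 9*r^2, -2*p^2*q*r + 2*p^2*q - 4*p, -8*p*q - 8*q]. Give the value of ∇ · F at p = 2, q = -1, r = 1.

∂F₁/∂p = 9*r^2
∂F₂/∂q = -2*p^2*r + 2*p^2
∂F₃/∂r = 0
∇·F = -2*p^2*r + 2*p^2 + 9*r^2
At (2, -1, 1): 9.

9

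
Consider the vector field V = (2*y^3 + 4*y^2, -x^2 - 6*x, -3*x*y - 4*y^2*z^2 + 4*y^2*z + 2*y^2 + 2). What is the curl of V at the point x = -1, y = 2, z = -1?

(-21, 6, -44)

(∇×V)₁ = ∂V₃/∂y − ∂V₂/∂z = -3*x - 8*y*z^2 + 8*y*z + 4*y
(∇×V)₂ = ∂V₁/∂z − ∂V₃/∂x = 3*y
(∇×V)₃ = ∂V₂/∂x − ∂V₁/∂y = -2*x - 6*y^2 - 8*y - 6
∇×V = (-3*x - 8*y*z^2 + 8*y*z + 4*y, 3*y, -2*x - 6*y^2 - 8*y - 6)
At (-1, 2, -1): (-21, 6, -44).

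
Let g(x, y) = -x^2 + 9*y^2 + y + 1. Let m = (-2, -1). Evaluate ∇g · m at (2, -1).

∂g/∂x = -2*x
∂g/∂y = 18*y + 1
∇g at (2, -1) = (-4, -17)
∇g · m = (-4)(-2) + (-17)(-1) = 25

25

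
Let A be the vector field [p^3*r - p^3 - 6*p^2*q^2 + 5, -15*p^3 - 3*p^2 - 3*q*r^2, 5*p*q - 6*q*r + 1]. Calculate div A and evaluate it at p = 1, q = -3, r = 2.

∂A₁/∂p = 3*p^2*r - 3*p^2 - 12*p*q^2
∂A₂/∂q = -3*r^2
∂A₃/∂r = -6*q
∇·A = 3*p^2*r - 3*p^2 - 12*p*q^2 - 6*q - 3*r^2
At (1, -3, 2): -99.

-99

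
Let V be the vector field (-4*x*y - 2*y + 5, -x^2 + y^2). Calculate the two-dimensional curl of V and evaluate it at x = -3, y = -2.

∂V₂/∂x = -2*x
∂V₁/∂y = -4*x - 2
Scalar curl = 2*x + 2
At (-3, -2): -4.

-4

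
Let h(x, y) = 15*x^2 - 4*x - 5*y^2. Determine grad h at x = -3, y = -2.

∂h/∂x = 30*x - 4
∂h/∂y = -10*y
∇h = (30*x - 4, -10*y)
At (-3, -2): (-94, 20).

(-94, 20)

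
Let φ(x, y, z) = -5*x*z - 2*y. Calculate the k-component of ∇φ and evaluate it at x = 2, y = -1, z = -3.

(∇φ)_3 = ∂φ/∂z = -5*x
At (2, -1, -3): -10.

-10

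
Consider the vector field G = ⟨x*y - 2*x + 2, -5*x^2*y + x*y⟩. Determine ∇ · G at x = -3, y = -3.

∂G₁/∂x = y - 2
∂G₂/∂y = -5*x^2 + x
∇·G = -5*x^2 + x + y - 2
At (-3, -3): -53.

-53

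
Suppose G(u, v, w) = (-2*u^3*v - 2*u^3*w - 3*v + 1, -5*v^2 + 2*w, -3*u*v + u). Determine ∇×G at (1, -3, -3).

(-5, -12, 5)

(∇×G)₁ = ∂G₃/∂v − ∂G₂/∂w = -3*u - 2
(∇×G)₂ = ∂G₁/∂w − ∂G₃/∂u = -2*u^3 + 3*v - 1
(∇×G)₃ = ∂G₂/∂u − ∂G₁/∂v = 2*u^3 + 3
∇×G = (-3*u - 2, -2*u^3 + 3*v - 1, 2*u^3 + 3)
At (1, -3, -3): (-5, -12, 5).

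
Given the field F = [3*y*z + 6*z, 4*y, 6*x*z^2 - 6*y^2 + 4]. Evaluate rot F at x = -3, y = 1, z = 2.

(-12, -15, -6)

(∇×F)₁ = ∂F₃/∂y − ∂F₂/∂z = -12*y
(∇×F)₂ = ∂F₁/∂z − ∂F₃/∂x = 3*y - 6*z^2 + 6
(∇×F)₃ = ∂F₂/∂x − ∂F₁/∂y = -3*z
∇×F = (-12*y, 3*y - 6*z^2 + 6, -3*z)
At (-3, 1, 2): (-12, -15, -6).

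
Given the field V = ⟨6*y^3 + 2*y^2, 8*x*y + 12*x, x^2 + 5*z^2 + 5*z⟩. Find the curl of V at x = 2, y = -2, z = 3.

(∇×V)₁ = ∂V₃/∂y − ∂V₂/∂z = 0
(∇×V)₂ = ∂V₁/∂z − ∂V₃/∂x = -2*x
(∇×V)₃ = ∂V₂/∂x − ∂V₁/∂y = -18*y^2 + 4*y + 12
∇×V = (0, -2*x, -18*y^2 + 4*y + 12)
At (2, -2, 3): (0, -4, -68).

(0, -4, -68)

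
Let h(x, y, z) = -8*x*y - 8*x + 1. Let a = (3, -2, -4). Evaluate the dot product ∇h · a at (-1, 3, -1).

∂h/∂x = -8*y - 8
∂h/∂y = -8*x
∂h/∂z = 0
∇h at (-1, 3, -1) = (-32, 8, 0)
∇h · a = (-32)(3) + (8)(-2) + (0)(-4) = -112

-112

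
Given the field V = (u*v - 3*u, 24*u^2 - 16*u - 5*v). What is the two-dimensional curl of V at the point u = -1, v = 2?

-63

∂V₂/∂u = 48*u - 16
∂V₁/∂v = u
Scalar curl = 47*u - 16
At (-1, 2): -63.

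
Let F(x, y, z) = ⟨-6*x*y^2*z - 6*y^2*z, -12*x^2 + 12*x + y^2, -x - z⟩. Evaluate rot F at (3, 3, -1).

(0, -215, -204)

(∇×F)₁ = ∂F₃/∂y − ∂F₂/∂z = 0
(∇×F)₂ = ∂F₁/∂z − ∂F₃/∂x = -6*x*y^2 - 6*y^2 + 1
(∇×F)₃ = ∂F₂/∂x − ∂F₁/∂y = 12*x*y*z - 24*x + 12*y*z + 12
∇×F = (0, -6*x*y^2 - 6*y^2 + 1, 12*x*y*z - 24*x + 12*y*z + 12)
At (3, 3, -1): (0, -215, -204).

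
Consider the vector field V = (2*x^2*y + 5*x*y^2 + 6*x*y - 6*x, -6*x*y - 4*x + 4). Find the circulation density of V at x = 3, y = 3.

-148

∂V₂/∂x = -6*y - 4
∂V₁/∂y = 2*x^2 + 10*x*y + 6*x
Scalar curl = -2*x^2 - 10*x*y - 6*x - 6*y - 4
At (3, 3): -148.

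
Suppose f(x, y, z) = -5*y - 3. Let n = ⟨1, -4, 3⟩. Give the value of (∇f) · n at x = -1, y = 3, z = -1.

20

∂f/∂x = 0
∂f/∂y = -5
∂f/∂z = 0
∇f at (-1, 3, -1) = (0, -5, 0)
∇f · n = (0)(1) + (-5)(-4) + (0)(3) = 20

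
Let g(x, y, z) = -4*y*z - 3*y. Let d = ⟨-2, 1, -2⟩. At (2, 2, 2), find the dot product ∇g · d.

∂g/∂x = 0
∂g/∂y = -4*z - 3
∂g/∂z = -4*y
∇g at (2, 2, 2) = (0, -11, -8)
∇g · d = (0)(-2) + (-11)(1) + (-8)(-2) = 5

5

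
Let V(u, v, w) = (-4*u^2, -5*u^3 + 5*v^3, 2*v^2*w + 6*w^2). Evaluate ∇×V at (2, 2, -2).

(∇×V)₁ = ∂V₃/∂v − ∂V₂/∂w = 4*v*w
(∇×V)₂ = ∂V₁/∂w − ∂V₃/∂u = 0
(∇×V)₃ = ∂V₂/∂u − ∂V₁/∂v = -15*u^2
∇×V = (4*v*w, 0, -15*u^2)
At (2, 2, -2): (-16, 0, -60).

(-16, 0, -60)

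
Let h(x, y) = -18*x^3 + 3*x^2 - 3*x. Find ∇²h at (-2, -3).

222

∂²h/∂x² = 6*(-18*x + 1)
∂²h/∂y² = 0
∇²h = -108*x + 6
At (-2, -3): 222.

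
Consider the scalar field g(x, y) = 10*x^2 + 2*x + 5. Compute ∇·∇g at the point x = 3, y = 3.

20

∂²g/∂x² = 20
∂²g/∂y² = 0
∇²g = 20
At (3, 3): 20.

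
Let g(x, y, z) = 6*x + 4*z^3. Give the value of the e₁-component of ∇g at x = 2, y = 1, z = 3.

(∇g)_1 = ∂g/∂x = 6
At (2, 1, 3): 6.

6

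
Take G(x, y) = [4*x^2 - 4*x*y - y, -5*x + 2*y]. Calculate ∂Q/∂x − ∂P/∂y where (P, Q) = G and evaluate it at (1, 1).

∂G₂/∂x = -5
∂G₁/∂y = -4*x - 1
Scalar curl = 4*x - 4
At (1, 1): 0.

0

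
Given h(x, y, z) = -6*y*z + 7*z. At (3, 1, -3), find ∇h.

(0, 18, 1)

∂h/∂x = 0
∂h/∂y = -6*z
∂h/∂z = -6*y + 7
∇h = (0, -6*z, -6*y + 7)
At (3, 1, -3): (0, 18, 1).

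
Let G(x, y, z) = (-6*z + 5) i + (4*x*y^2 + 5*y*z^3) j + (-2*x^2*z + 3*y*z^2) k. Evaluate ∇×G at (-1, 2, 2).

(∇×G)₁ = ∂G₃/∂y − ∂G₂/∂z = -15*y*z^2 + 3*z^2
(∇×G)₂ = ∂G₁/∂z − ∂G₃/∂x = 4*x*z - 6
(∇×G)₃ = ∂G₂/∂x − ∂G₁/∂y = 4*y^2
∇×G = (-15*y*z^2 + 3*z^2, 4*x*z - 6, 4*y^2)
At (-1, 2, 2): (-108, -14, 16).

(-108, -14, 16)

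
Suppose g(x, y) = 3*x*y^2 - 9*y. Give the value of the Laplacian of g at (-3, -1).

∂²g/∂x² = 0
∂²g/∂y² = 6*x
∇²g = 6*x
At (-3, -1): -18.

-18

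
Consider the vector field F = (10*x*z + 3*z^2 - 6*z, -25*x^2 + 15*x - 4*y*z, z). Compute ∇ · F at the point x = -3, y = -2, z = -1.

∂F₁/∂x = 10*z
∂F₂/∂y = -4*z
∂F₃/∂z = 1
∇·F = 6*z + 1
At (-3, -2, -1): -5.

-5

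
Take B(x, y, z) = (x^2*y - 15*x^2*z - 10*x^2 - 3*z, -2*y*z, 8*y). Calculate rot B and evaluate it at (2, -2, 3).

(∇×B)₁ = ∂B₃/∂y − ∂B₂/∂z = 2*y + 8
(∇×B)₂ = ∂B₁/∂z − ∂B₃/∂x = -15*x^2 - 3
(∇×B)₃ = ∂B₂/∂x − ∂B₁/∂y = -x^2
∇×B = (2*y + 8, -15*x^2 - 3, -x^2)
At (2, -2, 3): (4, -63, -4).

(4, -63, -4)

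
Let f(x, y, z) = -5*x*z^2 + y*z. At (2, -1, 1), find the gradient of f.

(-5, 1, -21)

∂f/∂x = -5*z^2
∂f/∂y = z
∂f/∂z = -10*x*z + y
∇f = (-5*z^2, z, -10*x*z + y)
At (2, -1, 1): (-5, 1, -21).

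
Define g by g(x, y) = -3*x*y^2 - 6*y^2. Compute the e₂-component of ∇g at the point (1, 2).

(∇g)_2 = ∂g/∂y = -6*x*y - 12*y
At (1, 2): -36.

-36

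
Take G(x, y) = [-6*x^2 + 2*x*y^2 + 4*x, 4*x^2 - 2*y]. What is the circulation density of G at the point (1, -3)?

∂G₂/∂x = 8*x
∂G₁/∂y = 4*x*y
Scalar curl = -4*x*y + 8*x
At (1, -3): 20.

20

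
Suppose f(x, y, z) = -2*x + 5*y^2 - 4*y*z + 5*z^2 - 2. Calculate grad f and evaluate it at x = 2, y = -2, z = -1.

∂f/∂x = -2
∂f/∂y = 10*y - 4*z
∂f/∂z = -4*y + 10*z
∇f = (-2, 10*y - 4*z, -4*y + 10*z)
At (2, -2, -1): (-2, -16, -2).

(-2, -16, -2)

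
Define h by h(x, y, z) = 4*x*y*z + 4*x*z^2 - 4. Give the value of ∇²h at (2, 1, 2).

16

∂²h/∂x² = 0
∂²h/∂y² = 0
∂²h/∂z² = 8*x
∇²h = 8*x
At (2, 1, 2): 16.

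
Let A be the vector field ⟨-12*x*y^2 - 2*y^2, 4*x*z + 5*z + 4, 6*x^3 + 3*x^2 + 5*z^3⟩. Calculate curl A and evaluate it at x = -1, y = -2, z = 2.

(-1, -12, 48)

(∇×A)₁ = ∂A₃/∂y − ∂A₂/∂z = -4*x - 5
(∇×A)₂ = ∂A₁/∂z − ∂A₃/∂x = -18*x^2 - 6*x
(∇×A)₃ = ∂A₂/∂x − ∂A₁/∂y = 24*x*y + 4*y + 4*z
∇×A = (-4*x - 5, -18*x^2 - 6*x, 24*x*y + 4*y + 4*z)
At (-1, -2, 2): (-1, -12, 48).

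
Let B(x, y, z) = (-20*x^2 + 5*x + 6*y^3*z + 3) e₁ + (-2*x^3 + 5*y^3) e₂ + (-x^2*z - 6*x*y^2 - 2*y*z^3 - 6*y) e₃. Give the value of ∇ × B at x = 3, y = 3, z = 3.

(-168, 234, -540)

(∇×B)₁ = ∂B₃/∂y − ∂B₂/∂z = -12*x*y - 2*z^3 - 6
(∇×B)₂ = ∂B₁/∂z − ∂B₃/∂x = 2*x*z + 6*y^3 + 6*y^2
(∇×B)₃ = ∂B₂/∂x − ∂B₁/∂y = -6*x^2 - 18*y^2*z
∇×B = (-12*x*y - 2*z^3 - 6, 2*x*z + 6*y^3 + 6*y^2, -6*x^2 - 18*y^2*z)
At (3, 3, 3): (-168, 234, -540).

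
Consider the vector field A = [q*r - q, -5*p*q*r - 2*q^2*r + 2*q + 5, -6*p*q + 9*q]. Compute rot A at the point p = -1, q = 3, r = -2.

(∇×A)₁ = ∂A₃/∂q − ∂A₂/∂r = 5*p*q - 6*p + 2*q^2 + 9
(∇×A)₂ = ∂A₁/∂r − ∂A₃/∂p = 7*q
(∇×A)₃ = ∂A₂/∂p − ∂A₁/∂q = -5*q*r - r + 1
∇×A = (5*p*q - 6*p + 2*q^2 + 9, 7*q, -5*q*r - r + 1)
At (-1, 3, -2): (18, 21, 33).

(18, 21, 33)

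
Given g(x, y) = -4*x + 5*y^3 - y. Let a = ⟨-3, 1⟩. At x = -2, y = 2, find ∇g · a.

71

∂g/∂x = -4
∂g/∂y = 15*y^2 - 1
∇g at (-2, 2) = (-4, 59)
∇g · a = (-4)(-3) + (59)(1) = 71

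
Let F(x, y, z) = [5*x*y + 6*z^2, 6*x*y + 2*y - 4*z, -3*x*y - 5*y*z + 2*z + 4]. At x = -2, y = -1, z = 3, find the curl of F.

(-5, 33, 4)

(∇×F)₁ = ∂F₃/∂y − ∂F₂/∂z = -3*x - 5*z + 4
(∇×F)₂ = ∂F₁/∂z − ∂F₃/∂x = 3*y + 12*z
(∇×F)₃ = ∂F₂/∂x − ∂F₁/∂y = -5*x + 6*y
∇×F = (-3*x - 5*z + 4, 3*y + 12*z, -5*x + 6*y)
At (-2, -1, 3): (-5, 33, 4).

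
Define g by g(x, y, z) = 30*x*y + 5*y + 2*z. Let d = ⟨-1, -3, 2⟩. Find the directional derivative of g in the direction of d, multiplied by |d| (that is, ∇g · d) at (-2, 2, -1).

109

∂g/∂x = 30*y
∂g/∂y = 30*x + 5
∂g/∂z = 2
∇g at (-2, 2, -1) = (60, -55, 2)
∇g · d = (60)(-1) + (-55)(-3) + (2)(2) = 109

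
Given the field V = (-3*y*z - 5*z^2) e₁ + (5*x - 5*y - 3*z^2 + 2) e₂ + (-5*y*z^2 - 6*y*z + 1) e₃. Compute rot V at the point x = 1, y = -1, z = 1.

(-5, -7, 8)

(∇×V)₁ = ∂V₃/∂y − ∂V₂/∂z = -5*z^2
(∇×V)₂ = ∂V₁/∂z − ∂V₃/∂x = -3*y - 10*z
(∇×V)₃ = ∂V₂/∂x − ∂V₁/∂y = 3*z + 5
∇×V = (-5*z^2, -3*y - 10*z, 3*z + 5)
At (1, -1, 1): (-5, -7, 8).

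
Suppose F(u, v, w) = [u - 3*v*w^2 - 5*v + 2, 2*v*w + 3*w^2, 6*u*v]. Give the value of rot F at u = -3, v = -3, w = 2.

(-24, 54, 17)

(∇×F)₁ = ∂F₃/∂v − ∂F₂/∂w = 6*u - 2*v - 6*w
(∇×F)₂ = ∂F₁/∂w − ∂F₃/∂u = -6*v*w - 6*v
(∇×F)₃ = ∂F₂/∂u − ∂F₁/∂v = 3*w^2 + 5
∇×F = (6*u - 2*v - 6*w, -6*v*w - 6*v, 3*w^2 + 5)
At (-3, -3, 2): (-24, 54, 17).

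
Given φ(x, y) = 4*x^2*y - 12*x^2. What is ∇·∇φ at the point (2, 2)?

∂²φ/∂x² = 8*(y - 3)
∂²φ/∂y² = 0
∇²φ = 8*y - 24
At (2, 2): -8.

-8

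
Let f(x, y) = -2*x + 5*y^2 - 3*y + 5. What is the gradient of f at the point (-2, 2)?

(-2, 17)

∂f/∂x = -2
∂f/∂y = 10*y - 3
∇f = (-2, 10*y - 3)
At (-2, 2): (-2, 17).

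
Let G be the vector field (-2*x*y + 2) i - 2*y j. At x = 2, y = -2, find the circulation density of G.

4

∂G₂/∂x = 0
∂G₁/∂y = -2*x
Scalar curl = 2*x
At (2, -2): 4.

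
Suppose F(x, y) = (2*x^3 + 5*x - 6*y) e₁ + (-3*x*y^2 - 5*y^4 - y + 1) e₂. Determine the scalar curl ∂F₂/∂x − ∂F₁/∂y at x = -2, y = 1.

∂F₂/∂x = -3*y^2
∂F₁/∂y = -6
Scalar curl = -3*y^2 + 6
At (-2, 1): 3.

3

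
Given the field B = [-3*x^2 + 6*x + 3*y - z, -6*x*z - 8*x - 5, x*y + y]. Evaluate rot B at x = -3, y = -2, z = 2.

(-20, 1, -23)

(∇×B)₁ = ∂B₃/∂y − ∂B₂/∂z = 7*x + 1
(∇×B)₂ = ∂B₁/∂z − ∂B₃/∂x = -y - 1
(∇×B)₃ = ∂B₂/∂x − ∂B₁/∂y = -6*z - 11
∇×B = (7*x + 1, -y - 1, -6*z - 11)
At (-3, -2, 2): (-20, 1, -23).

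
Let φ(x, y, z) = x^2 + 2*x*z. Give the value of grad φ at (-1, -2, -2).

∂φ/∂x = 2*x + 2*z
∂φ/∂y = 0
∂φ/∂z = 2*x
∇φ = (2*x + 2*z, 0, 2*x)
At (-1, -2, -2): (-6, 0, -2).

(-6, 0, -2)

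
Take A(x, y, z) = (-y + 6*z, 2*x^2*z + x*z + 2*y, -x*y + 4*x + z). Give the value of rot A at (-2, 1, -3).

(-4, 3, 22)

(∇×A)₁ = ∂A₃/∂y − ∂A₂/∂z = -2*x^2 - 2*x
(∇×A)₂ = ∂A₁/∂z − ∂A₃/∂x = y + 2
(∇×A)₃ = ∂A₂/∂x − ∂A₁/∂y = 4*x*z + z + 1
∇×A = (-2*x^2 - 2*x, y + 2, 4*x*z + z + 1)
At (-2, 1, -3): (-4, 3, 22).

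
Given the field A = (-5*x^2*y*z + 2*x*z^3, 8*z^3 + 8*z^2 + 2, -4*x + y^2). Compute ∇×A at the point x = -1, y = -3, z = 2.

(-134, -5, 10)

(∇×A)₁ = ∂A₃/∂y − ∂A₂/∂z = 2*y - 24*z^2 - 16*z
(∇×A)₂ = ∂A₁/∂z − ∂A₃/∂x = -5*x^2*y + 6*x*z^2 + 4
(∇×A)₃ = ∂A₂/∂x − ∂A₁/∂y = 5*x^2*z
∇×A = (2*y - 24*z^2 - 16*z, -5*x^2*y + 6*x*z^2 + 4, 5*x^2*z)
At (-1, -3, 2): (-134, -5, 10).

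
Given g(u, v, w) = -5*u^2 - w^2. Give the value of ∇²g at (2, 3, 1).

-12

∂²g/∂u² = -10
∂²g/∂v² = 0
∂²g/∂w² = -2
∇²g = -12
At (2, 3, 1): -12.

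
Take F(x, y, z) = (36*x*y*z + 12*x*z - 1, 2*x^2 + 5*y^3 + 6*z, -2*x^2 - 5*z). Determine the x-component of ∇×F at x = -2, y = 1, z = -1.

-6

(∇×F)_1 = ∂F₃/∂y − ∂F₂/∂z
= 0 − (6)
= -6
At (-2, 1, -1): -6.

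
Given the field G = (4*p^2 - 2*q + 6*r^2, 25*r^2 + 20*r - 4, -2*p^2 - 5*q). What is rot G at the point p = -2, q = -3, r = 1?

(-75, 4, 2)

(∇×G)₁ = ∂G₃/∂q − ∂G₂/∂r = -50*r - 25
(∇×G)₂ = ∂G₁/∂r − ∂G₃/∂p = 4*p + 12*r
(∇×G)₃ = ∂G₂/∂p − ∂G₁/∂q = 2
∇×G = (-50*r - 25, 4*p + 12*r, 2)
At (-2, -3, 1): (-75, 4, 2).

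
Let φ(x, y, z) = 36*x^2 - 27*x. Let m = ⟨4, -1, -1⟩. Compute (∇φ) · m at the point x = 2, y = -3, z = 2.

∂φ/∂x = 72*x - 27
∂φ/∂y = 0
∂φ/∂z = 0
∇φ at (2, -3, 2) = (117, 0, 0)
∇φ · m = (117)(4) + (0)(-1) + (0)(-1) = 468

468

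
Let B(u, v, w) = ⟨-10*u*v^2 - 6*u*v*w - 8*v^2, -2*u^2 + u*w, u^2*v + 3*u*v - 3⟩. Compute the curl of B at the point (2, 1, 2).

(∇×B)₁ = ∂B₃/∂v − ∂B₂/∂w = u^2 + 2*u
(∇×B)₂ = ∂B₁/∂w − ∂B₃/∂u = -8*u*v - 3*v
(∇×B)₃ = ∂B₂/∂u − ∂B₁/∂v = 20*u*v + 6*u*w - 4*u + 16*v + w
∇×B = (u^2 + 2*u, -8*u*v - 3*v, 20*u*v + 6*u*w - 4*u + 16*v + w)
At (2, 1, 2): (8, -19, 74).

(8, -19, 74)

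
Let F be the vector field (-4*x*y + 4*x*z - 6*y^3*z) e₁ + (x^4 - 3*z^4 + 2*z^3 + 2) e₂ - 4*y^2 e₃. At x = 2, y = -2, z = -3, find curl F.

(-362, 56, -176)

(∇×F)₁ = ∂F₃/∂y − ∂F₂/∂z = -8*y + 12*z^3 - 6*z^2
(∇×F)₂ = ∂F₁/∂z − ∂F₃/∂x = 4*x - 6*y^3
(∇×F)₃ = ∂F₂/∂x − ∂F₁/∂y = 4*x^3 + 4*x + 18*y^2*z
∇×F = (-8*y + 12*z^3 - 6*z^2, 4*x - 6*y^3, 4*x^3 + 4*x + 18*y^2*z)
At (2, -2, -3): (-362, 56, -176).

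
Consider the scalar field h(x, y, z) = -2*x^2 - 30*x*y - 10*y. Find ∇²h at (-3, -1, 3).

∂²h/∂x² = -4
∂²h/∂y² = 0
∂²h/∂z² = 0
∇²h = -4
At (-3, -1, 3): -4.

-4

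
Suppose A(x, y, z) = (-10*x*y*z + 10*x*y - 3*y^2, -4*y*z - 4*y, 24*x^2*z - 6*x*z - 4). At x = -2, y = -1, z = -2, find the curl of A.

(∇×A)₁ = ∂A₃/∂y − ∂A₂/∂z = 4*y
(∇×A)₂ = ∂A₁/∂z − ∂A₃/∂x = -10*x*y - 48*x*z + 6*z
(∇×A)₃ = ∂A₂/∂x − ∂A₁/∂y = 10*x*z - 10*x + 6*y
∇×A = (4*y, -10*x*y - 48*x*z + 6*z, 10*x*z - 10*x + 6*y)
At (-2, -1, -2): (-4, -224, 54).

(-4, -224, 54)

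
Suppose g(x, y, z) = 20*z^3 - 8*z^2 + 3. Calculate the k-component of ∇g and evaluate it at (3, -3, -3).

(∇g)_3 = ∂g/∂z = 60*z^2 - 16*z
At (3, -3, -3): 588.

588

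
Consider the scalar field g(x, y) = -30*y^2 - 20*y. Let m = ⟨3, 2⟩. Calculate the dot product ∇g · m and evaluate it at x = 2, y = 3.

-400

∂g/∂x = 0
∂g/∂y = -60*y - 20
∇g at (2, 3) = (0, -200)
∇g · m = (0)(3) + (-200)(2) = -400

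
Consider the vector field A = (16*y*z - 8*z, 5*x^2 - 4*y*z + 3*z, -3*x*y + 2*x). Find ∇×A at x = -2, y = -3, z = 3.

(-9, -67, -68)

(∇×A)₁ = ∂A₃/∂y − ∂A₂/∂z = -3*x + 4*y - 3
(∇×A)₂ = ∂A₁/∂z − ∂A₃/∂x = 19*y - 10
(∇×A)₃ = ∂A₂/∂x − ∂A₁/∂y = 10*x - 16*z
∇×A = (-3*x + 4*y - 3, 19*y - 10, 10*x - 16*z)
At (-2, -3, 3): (-9, -67, -68).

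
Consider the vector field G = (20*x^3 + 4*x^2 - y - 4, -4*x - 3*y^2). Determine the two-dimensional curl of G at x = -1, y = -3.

∂G₂/∂x = -4
∂G₁/∂y = -1
Scalar curl = -3
At (-1, -3): -3.

-3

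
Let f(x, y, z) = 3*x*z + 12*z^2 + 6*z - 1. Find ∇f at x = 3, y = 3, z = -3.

∂f/∂x = 3*z
∂f/∂y = 0
∂f/∂z = 3*x + 24*z + 6
∇f = (3*z, 0, 3*x + 24*z + 6)
At (3, 3, -3): (-9, 0, -57).

(-9, 0, -57)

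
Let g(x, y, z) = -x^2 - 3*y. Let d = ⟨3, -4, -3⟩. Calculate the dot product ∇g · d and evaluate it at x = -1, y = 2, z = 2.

18

∂g/∂x = -2*x
∂g/∂y = -3
∂g/∂z = 0
∇g at (-1, 2, 2) = (2, -3, 0)
∇g · d = (2)(3) + (-3)(-4) + (0)(-3) = 18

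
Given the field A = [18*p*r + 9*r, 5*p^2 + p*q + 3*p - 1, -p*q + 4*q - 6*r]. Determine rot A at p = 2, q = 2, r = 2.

(2, 47, 25)

(∇×A)₁ = ∂A₃/∂q − ∂A₂/∂r = -p + 4
(∇×A)₂ = ∂A₁/∂r − ∂A₃/∂p = 18*p + q + 9
(∇×A)₃ = ∂A₂/∂p − ∂A₁/∂q = 10*p + q + 3
∇×A = (-p + 4, 18*p + q + 9, 10*p + q + 3)
At (2, 2, 2): (2, 47, 25).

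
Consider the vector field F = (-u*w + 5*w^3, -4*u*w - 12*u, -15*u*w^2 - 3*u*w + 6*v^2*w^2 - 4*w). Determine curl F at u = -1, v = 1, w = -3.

(∇×F)₁ = ∂F₃/∂v − ∂F₂/∂w = 4*u + 12*v*w^2
(∇×F)₂ = ∂F₁/∂w − ∂F₃/∂u = -u + 30*w^2 + 3*w
(∇×F)₃ = ∂F₂/∂u − ∂F₁/∂v = -4*w - 12
∇×F = (4*u + 12*v*w^2, -u + 30*w^2 + 3*w, -4*w - 12)
At (-1, 1, -3): (104, 262, 0).

(104, 262, 0)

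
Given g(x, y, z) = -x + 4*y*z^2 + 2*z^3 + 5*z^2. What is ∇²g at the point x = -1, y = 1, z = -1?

6

∂²g/∂x² = 0
∂²g/∂y² = 0
∂²g/∂z² = 2*(4*y + 6*z + 5)
∇²g = 8*y + 12*z + 10
At (-1, 1, -1): 6.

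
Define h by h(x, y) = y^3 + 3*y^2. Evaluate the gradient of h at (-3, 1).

(0, 9)

∂h/∂x = 0
∂h/∂y = 3*y^2 + 6*y
∇h = (0, 3*y^2 + 6*y)
At (-3, 1): (0, 9).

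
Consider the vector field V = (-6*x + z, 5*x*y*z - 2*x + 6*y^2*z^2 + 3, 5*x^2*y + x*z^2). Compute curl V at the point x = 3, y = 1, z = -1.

(42, -30, -7)

(∇×V)₁ = ∂V₃/∂y − ∂V₂/∂z = 5*x^2 - 5*x*y - 12*y^2*z
(∇×V)₂ = ∂V₁/∂z − ∂V₃/∂x = -10*x*y - z^2 + 1
(∇×V)₃ = ∂V₂/∂x − ∂V₁/∂y = 5*y*z - 2
∇×V = (5*x^2 - 5*x*y - 12*y^2*z, -10*x*y - z^2 + 1, 5*y*z - 2)
At (3, 1, -1): (42, -30, -7).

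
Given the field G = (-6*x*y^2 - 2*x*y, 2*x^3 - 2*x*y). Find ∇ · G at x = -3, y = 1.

∂G₁/∂x = -6*y^2 - 2*y
∂G₂/∂y = -2*x
∇·G = -2*x - 6*y^2 - 2*y
At (-3, 1): -2.

-2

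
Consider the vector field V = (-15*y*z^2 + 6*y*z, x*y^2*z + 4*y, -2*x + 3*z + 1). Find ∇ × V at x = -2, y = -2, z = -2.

(8, -130, 64)

(∇×V)₁ = ∂V₃/∂y − ∂V₂/∂z = -x*y^2
(∇×V)₂ = ∂V₁/∂z − ∂V₃/∂x = -30*y*z + 6*y + 2
(∇×V)₃ = ∂V₂/∂x − ∂V₁/∂y = y^2*z + 15*z^2 - 6*z
∇×V = (-x*y^2, -30*y*z + 6*y + 2, y^2*z + 15*z^2 - 6*z)
At (-2, -2, -2): (8, -130, 64).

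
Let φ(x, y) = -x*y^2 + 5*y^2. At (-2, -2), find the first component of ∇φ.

(∇φ)_1 = ∂φ/∂x = -y^2
At (-2, -2): -4.

-4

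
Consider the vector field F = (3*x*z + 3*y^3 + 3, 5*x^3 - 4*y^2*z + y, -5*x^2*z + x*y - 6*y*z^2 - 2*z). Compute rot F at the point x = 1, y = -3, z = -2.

(∇×F)₁ = ∂F₃/∂y − ∂F₂/∂z = x + 4*y^2 - 6*z^2
(∇×F)₂ = ∂F₁/∂z − ∂F₃/∂x = 10*x*z + 3*x - y
(∇×F)₃ = ∂F₂/∂x − ∂F₁/∂y = 15*x^2 - 9*y^2
∇×F = (x + 4*y^2 - 6*z^2, 10*x*z + 3*x - y, 15*x^2 - 9*y^2)
At (1, -3, -2): (13, -14, -66).

(13, -14, -66)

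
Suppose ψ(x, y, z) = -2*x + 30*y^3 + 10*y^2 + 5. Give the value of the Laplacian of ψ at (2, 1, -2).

∂²ψ/∂x² = 0
∂²ψ/∂y² = 20*(9*y + 1)
∂²ψ/∂z² = 0
∇²ψ = 180*y + 20
At (2, 1, -2): 200.

200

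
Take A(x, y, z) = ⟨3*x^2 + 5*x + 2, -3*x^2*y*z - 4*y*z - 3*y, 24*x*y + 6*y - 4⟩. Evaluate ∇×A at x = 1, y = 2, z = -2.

(44, -48, 24)

(∇×A)₁ = ∂A₃/∂y − ∂A₂/∂z = 3*x^2*y + 24*x + 4*y + 6
(∇×A)₂ = ∂A₁/∂z − ∂A₃/∂x = -24*y
(∇×A)₃ = ∂A₂/∂x − ∂A₁/∂y = -6*x*y*z
∇×A = (3*x^2*y + 24*x + 4*y + 6, -24*y, -6*x*y*z)
At (1, 2, -2): (44, -48, 24).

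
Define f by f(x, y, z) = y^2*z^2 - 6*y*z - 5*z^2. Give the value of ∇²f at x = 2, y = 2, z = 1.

∂²f/∂x² = 0
∂²f/∂y² = 2*z^2
∂²f/∂z² = 2*(y^2 - 5)
∇²f = 2*y^2 + 2*z^2 - 10
At (2, 2, 1): 0.

0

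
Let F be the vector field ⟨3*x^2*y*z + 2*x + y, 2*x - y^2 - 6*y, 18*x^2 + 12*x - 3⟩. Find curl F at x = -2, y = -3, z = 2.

(0, 24, -23)

(∇×F)₁ = ∂F₃/∂y − ∂F₂/∂z = 0
(∇×F)₂ = ∂F₁/∂z − ∂F₃/∂x = 3*x^2*y - 36*x - 12
(∇×F)₃ = ∂F₂/∂x − ∂F₁/∂y = -3*x^2*z + 1
∇×F = (0, 3*x^2*y - 36*x - 12, -3*x^2*z + 1)
At (-2, -3, 2): (0, 24, -23).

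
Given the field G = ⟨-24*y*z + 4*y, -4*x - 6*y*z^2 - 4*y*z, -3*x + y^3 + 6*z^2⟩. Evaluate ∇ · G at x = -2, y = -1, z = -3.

∂G₁/∂x = 0
∂G₂/∂y = -6*z^2 - 4*z
∂G₃/∂z = 12*z
∇·G = -6*z^2 + 8*z
At (-2, -1, -3): -78.

-78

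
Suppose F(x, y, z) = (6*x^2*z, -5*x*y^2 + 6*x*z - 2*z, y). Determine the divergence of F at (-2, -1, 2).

∂F₁/∂x = 12*x*z
∂F₂/∂y = -10*x*y
∂F₃/∂z = 0
∇·F = -10*x*y + 12*x*z
At (-2, -1, 2): -68.

-68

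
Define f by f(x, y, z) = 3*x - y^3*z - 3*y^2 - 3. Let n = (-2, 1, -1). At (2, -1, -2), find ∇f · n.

∂f/∂x = 3
∂f/∂y = -3*y^2*z - 6*y
∂f/∂z = -y^3
∇f at (2, -1, -2) = (3, 12, 1)
∇f · n = (3)(-2) + (12)(1) + (1)(-1) = 5

5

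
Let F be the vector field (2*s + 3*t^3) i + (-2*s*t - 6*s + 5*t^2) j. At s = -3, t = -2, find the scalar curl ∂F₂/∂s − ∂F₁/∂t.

-38

∂F₂/∂s = -2*t - 6
∂F₁/∂t = 9*t^2
Scalar curl = -9*t^2 - 2*t - 6
At (-3, -2): -38.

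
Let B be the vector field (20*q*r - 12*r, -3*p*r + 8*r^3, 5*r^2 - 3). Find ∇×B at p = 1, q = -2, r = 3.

(∇×B)₁ = ∂B₃/∂q − ∂B₂/∂r = 3*p - 24*r^2
(∇×B)₂ = ∂B₁/∂r − ∂B₃/∂p = 20*q - 12
(∇×B)₃ = ∂B₂/∂p − ∂B₁/∂q = -23*r
∇×B = (3*p - 24*r^2, 20*q - 12, -23*r)
At (1, -2, 3): (-213, -52, -69).

(-213, -52, -69)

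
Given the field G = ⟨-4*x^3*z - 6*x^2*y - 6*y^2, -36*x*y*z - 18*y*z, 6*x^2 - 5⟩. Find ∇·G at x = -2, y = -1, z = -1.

∂G₁/∂x = -12*x^2*z - 12*x*y
∂G₂/∂y = -36*x*z - 18*z
∂G₃/∂z = 0
∇·G = -12*x^2*z - 12*x*y - 36*x*z - 18*z
At (-2, -1, -1): -30.

-30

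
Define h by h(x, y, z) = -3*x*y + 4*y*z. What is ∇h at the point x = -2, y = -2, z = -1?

(6, 2, -8)

∂h/∂x = -3*y
∂h/∂y = -3*x + 4*z
∂h/∂z = 4*y
∇h = (-3*y, -3*x + 4*z, 4*y)
At (-2, -2, -1): (6, 2, -8).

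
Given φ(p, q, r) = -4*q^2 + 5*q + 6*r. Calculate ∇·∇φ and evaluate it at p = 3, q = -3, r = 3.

∂²φ/∂p² = 0
∂²φ/∂q² = -8
∂²φ/∂r² = 0
∇²φ = -8
At (3, -3, 3): -8.

-8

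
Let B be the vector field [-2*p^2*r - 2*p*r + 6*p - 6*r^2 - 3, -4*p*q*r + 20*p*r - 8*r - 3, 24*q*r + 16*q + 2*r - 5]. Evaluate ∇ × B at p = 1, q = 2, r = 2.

(∇×B)₁ = ∂B₃/∂q − ∂B₂/∂r = 4*p*q - 20*p + 24*r + 24
(∇×B)₂ = ∂B₁/∂r − ∂B₃/∂p = -2*p^2 - 2*p - 12*r
(∇×B)₃ = ∂B₂/∂p − ∂B₁/∂q = -4*q*r + 20*r
∇×B = (4*p*q - 20*p + 24*r + 24, -2*p^2 - 2*p - 12*r, -4*q*r + 20*r)
At (1, 2, 2): (60, -28, 24).

(60, -28, 24)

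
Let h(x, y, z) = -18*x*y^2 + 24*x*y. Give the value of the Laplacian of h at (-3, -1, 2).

108

∂²h/∂x² = 0
∂²h/∂y² = -36*x
∂²h/∂z² = 0
∇²h = -36*x
At (-3, -1, 2): 108.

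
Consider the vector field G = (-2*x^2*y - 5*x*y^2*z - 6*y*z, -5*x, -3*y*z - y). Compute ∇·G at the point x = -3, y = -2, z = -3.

42

∂G₁/∂x = -4*x*y - 5*y^2*z
∂G₂/∂y = 0
∂G₃/∂z = -3*y
∇·G = -4*x*y - 5*y^2*z - 3*y
At (-3, -2, -3): 42.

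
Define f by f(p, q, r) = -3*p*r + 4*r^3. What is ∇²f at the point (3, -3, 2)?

∂²f/∂p² = 0
∂²f/∂q² = 0
∂²f/∂r² = 24*r
∇²f = 24*r
At (3, -3, 2): 48.

48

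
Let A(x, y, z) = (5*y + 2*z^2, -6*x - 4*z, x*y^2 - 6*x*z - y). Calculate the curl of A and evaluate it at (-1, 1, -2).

(∇×A)₁ = ∂A₃/∂y − ∂A₂/∂z = 2*x*y + 3
(∇×A)₂ = ∂A₁/∂z − ∂A₃/∂x = -y^2 + 10*z
(∇×A)₃ = ∂A₂/∂x − ∂A₁/∂y = -11
∇×A = (2*x*y + 3, -y^2 + 10*z, -11)
At (-1, 1, -2): (1, -21, -11).

(1, -21, -11)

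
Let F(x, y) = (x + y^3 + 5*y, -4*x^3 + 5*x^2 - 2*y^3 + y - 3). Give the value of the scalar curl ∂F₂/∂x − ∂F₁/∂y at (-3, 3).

∂F₂/∂x = -12*x^2 + 10*x
∂F₁/∂y = 3*y^2 + 5
Scalar curl = -12*x^2 + 10*x - 3*y^2 - 5
At (-3, 3): -170.

-170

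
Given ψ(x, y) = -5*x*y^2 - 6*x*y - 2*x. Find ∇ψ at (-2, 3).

(-65, 72)

∂ψ/∂x = -5*y^2 - 6*y - 2
∂ψ/∂y = -10*x*y - 6*x
∇ψ = (-5*y^2 - 6*y - 2, -10*x*y - 6*x)
At (-2, 3): (-65, 72).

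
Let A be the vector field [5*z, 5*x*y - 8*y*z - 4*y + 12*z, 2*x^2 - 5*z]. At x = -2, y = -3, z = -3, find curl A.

(-36, 13, -15)

(∇×A)₁ = ∂A₃/∂y − ∂A₂/∂z = 8*y - 12
(∇×A)₂ = ∂A₁/∂z − ∂A₃/∂x = -4*x + 5
(∇×A)₃ = ∂A₂/∂x − ∂A₁/∂y = 5*y
∇×A = (8*y - 12, -4*x + 5, 5*y)
At (-2, -3, -3): (-36, 13, -15).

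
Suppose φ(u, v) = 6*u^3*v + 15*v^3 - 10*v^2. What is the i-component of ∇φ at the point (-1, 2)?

36

(∇φ)_1 = ∂φ/∂u = 18*u^2*v
At (-1, 2): 36.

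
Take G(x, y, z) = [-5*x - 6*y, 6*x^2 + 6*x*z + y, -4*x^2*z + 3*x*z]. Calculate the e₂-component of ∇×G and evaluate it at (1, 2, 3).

(∇×G)_2 = ∂G₁/∂z − ∂G₃/∂x
= 0 − (-8*x*z + 3*z)
= 8*x*z - 3*z
At (1, 2, 3): 15.

15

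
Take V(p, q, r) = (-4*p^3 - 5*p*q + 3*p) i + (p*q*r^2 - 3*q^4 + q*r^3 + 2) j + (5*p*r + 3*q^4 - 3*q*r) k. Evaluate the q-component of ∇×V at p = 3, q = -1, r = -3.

(∇×V)_2 = ∂V₁/∂r − ∂V₃/∂p
= 0 − (5*r)
= -5*r
At (3, -1, -3): 15.

15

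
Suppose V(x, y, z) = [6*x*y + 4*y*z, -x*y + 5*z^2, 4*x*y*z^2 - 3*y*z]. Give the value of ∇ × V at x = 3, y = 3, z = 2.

(22, -36, -29)

(∇×V)₁ = ∂V₃/∂y − ∂V₂/∂z = 4*x*z^2 - 13*z
(∇×V)₂ = ∂V₁/∂z − ∂V₃/∂x = -4*y*z^2 + 4*y
(∇×V)₃ = ∂V₂/∂x − ∂V₁/∂y = -6*x - y - 4*z
∇×V = (4*x*z^2 - 13*z, -4*y*z^2 + 4*y, -6*x - y - 4*z)
At (3, 3, 2): (22, -36, -29).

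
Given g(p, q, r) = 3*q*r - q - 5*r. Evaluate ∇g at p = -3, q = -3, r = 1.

∂g/∂p = 0
∂g/∂q = 3*r - 1
∂g/∂r = 3*q - 5
∇g = (0, 3*r - 1, 3*q - 5)
At (-3, -3, 1): (0, 2, -14).

(0, 2, -14)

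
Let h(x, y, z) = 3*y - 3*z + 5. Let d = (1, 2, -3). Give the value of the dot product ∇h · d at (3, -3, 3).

15

∂h/∂x = 0
∂h/∂y = 3
∂h/∂z = -3
∇h at (3, -3, 3) = (0, 3, -3)
∇h · d = (0)(1) + (3)(2) + (-3)(-3) = 15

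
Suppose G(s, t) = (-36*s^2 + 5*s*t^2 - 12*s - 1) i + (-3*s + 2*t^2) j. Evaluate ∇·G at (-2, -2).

∂G₁/∂s = -72*s + 5*t^2 - 12
∂G₂/∂t = 4*t
∇·G = -72*s + 5*t^2 + 4*t - 12
At (-2, -2): 144.

144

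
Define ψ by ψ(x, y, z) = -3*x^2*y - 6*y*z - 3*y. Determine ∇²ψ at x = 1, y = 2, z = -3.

-12

∂²ψ/∂x² = -6*y
∂²ψ/∂y² = 0
∂²ψ/∂z² = 0
∇²ψ = -6*y
At (1, 2, -3): -12.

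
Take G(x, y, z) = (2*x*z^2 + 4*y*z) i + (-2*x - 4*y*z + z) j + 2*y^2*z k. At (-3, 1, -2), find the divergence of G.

18

∂G₁/∂x = 2*z^2
∂G₂/∂y = -4*z
∂G₃/∂z = 2*y^2
∇·G = 2*y^2 + 2*z^2 - 4*z
At (-3, 1, -2): 18.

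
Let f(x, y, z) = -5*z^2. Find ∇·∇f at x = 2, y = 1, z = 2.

∂²f/∂x² = 0
∂²f/∂y² = 0
∂²f/∂z² = -10
∇²f = -10
At (2, 1, 2): -10.

-10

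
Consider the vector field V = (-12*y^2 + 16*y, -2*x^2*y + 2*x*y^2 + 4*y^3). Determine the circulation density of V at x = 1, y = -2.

-48

∂V₂/∂x = -4*x*y + 2*y^2
∂V₁/∂y = -24*y + 16
Scalar curl = -4*x*y + 2*y^2 + 24*y - 16
At (1, -2): -48.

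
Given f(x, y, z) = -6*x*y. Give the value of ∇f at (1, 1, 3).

(-6, -6, 0)

∂f/∂x = -6*y
∂f/∂y = -6*x
∂f/∂z = 0
∇f = (-6*y, -6*x, 0)
At (1, 1, 3): (-6, -6, 0).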